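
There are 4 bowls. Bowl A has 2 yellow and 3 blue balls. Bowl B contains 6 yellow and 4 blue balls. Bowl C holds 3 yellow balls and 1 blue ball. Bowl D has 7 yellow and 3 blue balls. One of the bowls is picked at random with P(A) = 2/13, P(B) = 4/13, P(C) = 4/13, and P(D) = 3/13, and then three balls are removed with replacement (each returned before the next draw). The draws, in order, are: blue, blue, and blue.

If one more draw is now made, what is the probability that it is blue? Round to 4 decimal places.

Compute the likelihood of the observed sequence for each case: P(data | bowl A) = (3/5)(3/5)(3/5) = 0.216; P(data | bowl B) = (4/10)(4/10)(4/10) = 0.064; P(data | bowl C) = (1/4)(1/4)(1/4) = 0.015625; P(data | bowl D) = (3/10)(3/10)(3/10) = 0.027.
The prior-weighted likelihoods are 2/13 · 0.216 = 0.033231, 4/13 · 0.064 = 0.019692, 4/13 · 0.015625 = 0.0048077, 3/13 · 0.027 = 0.0062308; summing to 0.063962.
The posterior is then P(bowl A | data) = 0.51954, P(bowl B | data) = 0.30788, P(bowl C | data) = 0.075165, P(bowl D | data) = 0.097414.
Averaging over the posterior, P(blue next | data) = (3/5)(0.51954) + (2/5)(0.30788) + (1/4)(0.075165) + (3/10)(0.097414) = 0.48289.

0.4829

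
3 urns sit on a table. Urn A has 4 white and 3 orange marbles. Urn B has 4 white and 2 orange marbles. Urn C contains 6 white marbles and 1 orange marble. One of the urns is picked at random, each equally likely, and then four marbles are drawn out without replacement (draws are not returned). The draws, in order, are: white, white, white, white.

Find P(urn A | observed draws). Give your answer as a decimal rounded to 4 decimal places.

The likelihood of the observed sequence under each hypothesis: P(data | urn A) = (4/7)(3/6)(2/5)(1/4) = 1/35; P(data | urn B) = (4/6)(3/5)(2/4)(1/3) = 1/15; P(data | urn C) = (6/7)(5/6)(4/5)(3/4) = 3/7.
The prior-weighted likelihoods are 1/3 · 1/35 = 1/105, 1/3 · 1/15 = 1/45, 1/3 · 3/7 = 1/7; with total 11/63.
By Bayes' rule, P(urn A | data) = (1/105) / (11/63) = 3/55.

0.0545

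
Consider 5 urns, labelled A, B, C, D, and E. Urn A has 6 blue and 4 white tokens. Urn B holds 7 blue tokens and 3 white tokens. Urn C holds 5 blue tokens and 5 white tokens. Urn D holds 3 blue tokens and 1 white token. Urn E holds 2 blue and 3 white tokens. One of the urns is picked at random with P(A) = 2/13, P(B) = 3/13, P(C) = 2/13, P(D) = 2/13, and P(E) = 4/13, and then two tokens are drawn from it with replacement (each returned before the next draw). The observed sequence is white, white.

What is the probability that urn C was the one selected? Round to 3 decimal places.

Under each hypothesis, the probability of the observed sequence is: P(data | urn A) = (4/10)(4/10) = 0.16; P(data | urn B) = (3/10)(3/10) = 0.09; P(data | urn C) = (5/10)(5/10) = 0.25; P(data | urn D) = (1/4)(1/4) = 0.0625; P(data | urn E) = (3/5)(3/5) = 0.36.
Multiplying each by its prior: 2/13 · 0.16 = 0.024615, 3/13 · 0.09 = 0.020769, 2/13 · 0.25 = 0.038462, 2/13 · 0.0625 = 0.0096154, 4/13 · 0.36 = 0.11077; summing to 0.20423.
So P(urn C | data) = (0.038462) / (0.20423) = 0.18832.

0.188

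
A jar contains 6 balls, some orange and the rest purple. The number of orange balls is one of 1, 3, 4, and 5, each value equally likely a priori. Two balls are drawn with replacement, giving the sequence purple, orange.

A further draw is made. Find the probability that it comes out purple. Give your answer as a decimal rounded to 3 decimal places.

The likelihood of the observed sequence under each hypothesis: P(data | r = 1) = (5/6)(1/6) = 5/36; P(data | r = 3) = (3/6)(3/6) = 1/4; P(data | r = 4) = (2/6)(4/6) = 2/9; P(data | r = 5) = (1/6)(5/6) = 5/36.
Multiplying each by its prior: 1/4 · 5/36 = 5/144, 1/4 · 1/4 = 1/16, 1/4 · 2/9 = 1/18, 1/4 · 5/36 = 5/144; summing to 3/16.
Normalising, the posterior is P(r = 1 | data) = 5/27, P(r = 3 | data) = 1/3, P(r = 4 | data) = 8/27, P(r = 5 | data) = 5/27.
Averaging over the posterior, P(purple next | data) = (5/6)(5/27) + (1/2)(1/3) + (1/3)(8/27) + (1/6)(5/27) = 73/162.

0.451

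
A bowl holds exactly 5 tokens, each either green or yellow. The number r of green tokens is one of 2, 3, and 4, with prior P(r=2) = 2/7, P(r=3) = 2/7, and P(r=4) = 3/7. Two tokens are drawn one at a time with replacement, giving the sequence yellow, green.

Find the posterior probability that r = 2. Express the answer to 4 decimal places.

Under each hypothesis, the probability of the observed sequence is: P(data | r = 2) = (3/5)(2/5) = 6/25; P(data | r = 3) = (2/5)(3/5) = 6/25; P(data | r = 4) = (1/5)(4/5) = 4/25.
The prior-weighted likelihoods are 2/7 · 6/25 = 12/175, 2/7 · 6/25 = 12/175, 3/7 · 4/25 = 12/175; these sum to 36/175.
Therefore the posterior P(r = 2 | data) = (12/175) / (36/175) = 1/3.

0.3333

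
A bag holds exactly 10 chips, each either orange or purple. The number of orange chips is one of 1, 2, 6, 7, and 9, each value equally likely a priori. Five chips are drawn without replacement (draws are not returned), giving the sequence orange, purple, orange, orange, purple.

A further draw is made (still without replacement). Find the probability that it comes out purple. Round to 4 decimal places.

0.3067

Compute the likelihood of the observed sequence for each case: P(data | r = 1) = (1/10)(9/9)(0/8) = 0; P(data | r = 2) = (2/10)(8/9)(1/8)(0/7) = 0; P(data | r = 6) = (6/10)(4/9)(5/8)(4/7)(3/6) = 1/21; P(data | r = 7) = (7/10)(3/9)(6/8)(5/7)(2/6) = 1/24; P(data | r = 9) = (9/10)(1/9)(8/8)(7/7)(0/6) = 0.
Multiplying each by its prior: 1/5 · 0 = 0, 1/5 · 0 = 0, 1/5 · 1/21 = 1/105, 1/5 · 1/24 = 1/120, 1/5 · 0 = 0; with total 1/56.
Dividing through by the total gives posterior P(r = 1 | data) = 0, P(r = 2 | data) = 0, P(r = 6 | data) = 8/15, P(r = 7 | data) = 7/15, P(r = 9 | data) = 0.
The predictive probability is P(purple next | data) = (2/5)(8/15) + (1/5)(7/15) = 23/75.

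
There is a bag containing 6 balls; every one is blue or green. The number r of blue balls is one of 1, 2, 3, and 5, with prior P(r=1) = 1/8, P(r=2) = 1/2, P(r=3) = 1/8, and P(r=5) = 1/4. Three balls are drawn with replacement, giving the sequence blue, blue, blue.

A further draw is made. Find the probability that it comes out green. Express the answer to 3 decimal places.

0.249

The likelihood of the observed sequence under each hypothesis: P(data | r = 1) = (1/6)(1/6)(1/6) = 0.0046296; P(data | r = 2) = (2/6)(2/6)(2/6) = 0.037037; P(data | r = 3) = (3/6)(3/6)(3/6) = 0.125; P(data | r = 5) = (5/6)(5/6)(5/6) = 0.5787.
Multiplying each by its prior: 1/8 · 0.0046296 = 0.0005787, 1/2 · 0.037037 = 0.018519, 1/8 · 0.125 = 0.015625, 1/4 · 0.5787 = 0.14468; with total 0.1794.
Normalising, the posterior is P(r = 1 | data) = 0.0032258, P(r = 2 | data) = 0.10323, P(r = 3 | data) = 0.087097, P(r = 5 | data) = 0.80645.
So P(green next | data) = Σ P(green next | H) P(H | data) = (5/6)(0.0032258) + (2/3)(0.10323) + (1/2)(0.087097) + (1/6)(0.80645) = 0.24946.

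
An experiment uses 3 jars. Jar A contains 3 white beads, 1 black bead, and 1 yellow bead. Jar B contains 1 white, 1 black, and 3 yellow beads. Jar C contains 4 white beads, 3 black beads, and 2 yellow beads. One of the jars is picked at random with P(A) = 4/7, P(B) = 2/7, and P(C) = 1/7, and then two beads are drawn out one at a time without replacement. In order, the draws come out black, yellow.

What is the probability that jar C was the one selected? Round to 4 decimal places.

0.1429

The likelihood of the observed sequence under each hypothesis: P(data | jar A) = (1/5)(1/4) = 1/20; P(data | jar B) = (1/5)(3/4) = 3/20; P(data | jar C) = (3/9)(2/8) = 1/12.
Multiplying each by its prior: 4/7 · 1/20 = 1/35, 2/7 · 3/20 = 3/70, 1/7 · 1/12 = 1/84; summing to 1/12.
So P(jar C | data) = (1/84) / (1/12) = 1/7.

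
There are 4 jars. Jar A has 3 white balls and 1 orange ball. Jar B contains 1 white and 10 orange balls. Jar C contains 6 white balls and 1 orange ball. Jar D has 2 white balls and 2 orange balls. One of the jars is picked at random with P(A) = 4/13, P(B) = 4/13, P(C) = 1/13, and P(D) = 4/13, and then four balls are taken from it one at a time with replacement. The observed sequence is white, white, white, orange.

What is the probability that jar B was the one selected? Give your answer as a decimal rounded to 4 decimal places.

0.0036

Under each hypothesis, the probability of the observed sequence is: P(data | jar A) = (3/4)(3/4)(3/4)(1/4) = 0.10547; P(data | jar B) = (1/11)(1/11)(1/11)(10/11) = 0.00068301; P(data | jar C) = (6/7)(6/7)(6/7)(1/7) = 0.089963; P(data | jar D) = (2/4)(2/4)(2/4)(2/4) = 0.0625.
Multiplying each by its prior: 4/13 · 0.10547 = 0.032452, 4/13 · 0.00068301 = 0.00021016, 1/13 · 0.089963 = 0.0069202, 4/13 · 0.0625 = 0.019231; these sum to 0.058813.
Therefore the posterior P(jar B | data) = (0.00021016) / (0.058813) = 0.0035733.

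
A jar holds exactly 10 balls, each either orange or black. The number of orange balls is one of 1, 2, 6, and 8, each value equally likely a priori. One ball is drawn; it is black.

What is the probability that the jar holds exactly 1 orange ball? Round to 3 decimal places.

0.391

The likelihood of this draw under each hypothesis: P(data | r = 1) = (9/10) = 9/10; P(data | r = 2) = (8/10) = 4/5; P(data | r = 6) = (4/10) = 2/5; P(data | r = 8) = (2/10) = 1/5.
The prior-weighted likelihoods are 1/4 · 9/10 = 9/40, 1/4 · 4/5 = 1/5, 1/4 · 2/5 = 1/10, 1/4 · 1/5 = 1/20; these sum to 23/40.
By Bayes' rule, P(r = 1 | data) = (9/40) / (23/40) = 9/23.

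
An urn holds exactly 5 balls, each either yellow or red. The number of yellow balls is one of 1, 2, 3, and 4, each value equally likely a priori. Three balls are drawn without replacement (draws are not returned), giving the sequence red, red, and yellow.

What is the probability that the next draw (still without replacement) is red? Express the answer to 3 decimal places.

The likelihood of the observed sequence under each hypothesis: P(data | r = 1) = (4/5)(3/4)(1/3) = 1/5; P(data | r = 2) = (3/5)(2/4)(2/3) = 1/5; P(data | r = 3) = (2/5)(1/4)(3/3) = 1/10; P(data | r = 4) = (1/5)(0/4) = 0.
The prior-weighted likelihoods are 1/4 · 1/5 = 1/20, 1/4 · 1/5 = 1/20, 1/4 · 1/10 = 1/40, 1/4 · 0 = 0; these sum to 1/8.
The posterior is then P(r = 1 | data) = 2/5, P(r = 2 | data) = 2/5, P(r = 3 | data) = 1/5, P(r = 4 | data) = 0.
Averaging over the posterior, P(red next | data) = (1)(2/5) + (1/2)(2/5) + (0)(1/5) = 3/5.

0.600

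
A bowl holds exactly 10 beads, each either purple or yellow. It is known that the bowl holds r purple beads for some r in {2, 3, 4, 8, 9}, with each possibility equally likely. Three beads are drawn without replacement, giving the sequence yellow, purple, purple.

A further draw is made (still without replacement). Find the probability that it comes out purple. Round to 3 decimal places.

For each hypothesis, P(data | H) works out to: P(data | r = 2) = (8/10)(2/9)(1/8) = 0.022222; P(data | r = 3) = (7/10)(3/9)(2/8) = 0.058333; P(data | r = 4) = (6/10)(4/9)(3/8) = 0.1; P(data | r = 8) = (2/10)(8/9)(7/8) = 0.15556; P(data | r = 9) = (1/10)(9/9)(8/8) = 0.1.
Multiplying each by its prior: 1/5 · 0.022222 = 0.0044444, 1/5 · 0.058333 = 0.011667, 1/5 · 0.1 = 0.02, 1/5 · 0.15556 = 0.031111, 1/5 · 0.1 = 0.02; summing to 0.087222.
Normalising, the posterior is P(r = 2 | data) = 0.050955, P(r = 3 | data) = 0.13376, P(r = 4 | data) = 0.2293, P(r = 8 | data) = 0.35669, P(r = 9 | data) = 0.2293.
The predictive probability is P(purple next | data) = (0)(0.050955) + (1/7)(0.13376) + (2/7)(0.2293) + (6/7)(0.35669) + (1)(0.2293) = 0.61965.

0.620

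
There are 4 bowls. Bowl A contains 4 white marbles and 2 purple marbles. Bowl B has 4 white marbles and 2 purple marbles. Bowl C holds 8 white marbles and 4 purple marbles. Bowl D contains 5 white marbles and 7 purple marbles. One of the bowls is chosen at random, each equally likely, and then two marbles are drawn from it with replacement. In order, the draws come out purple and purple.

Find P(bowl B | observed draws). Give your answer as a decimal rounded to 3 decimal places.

The likelihood of the observed sequence under each hypothesis: P(data | bowl A) = (2/6)(2/6) = 1/9; P(data | bowl B) = (2/6)(2/6) = 1/9; P(data | bowl C) = (4/12)(4/12) = 1/9; P(data | bowl D) = (7/12)(7/12) = 49/144.
Weighting by the prior gives 1/4 · 1/9 = 1/36, 1/4 · 1/9 = 1/36, 1/4 · 1/9 = 1/36, 1/4 · 49/144 = 49/576; summing to 97/576.
Hence P(bowl B | data) = (1/36) / (97/576) = 16/97.

0.165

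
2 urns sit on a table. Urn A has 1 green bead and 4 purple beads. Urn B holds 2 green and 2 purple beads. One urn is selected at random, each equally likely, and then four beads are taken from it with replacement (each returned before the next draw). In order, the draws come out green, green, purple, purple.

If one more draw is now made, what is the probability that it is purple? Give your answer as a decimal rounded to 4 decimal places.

0.5872

For each hypothesis, P(data | H) works out to: P(data | urn A) = (1/5)(1/5)(4/5)(4/5) = 0.0256; P(data | urn B) = (2/4)(2/4)(2/4)(2/4) = 0.0625.
Multiplying each by its prior: 1/2 · 0.0256 = 0.0128, 1/2 · 0.0625 = 0.03125; with total 0.04405.
Dividing through by the total gives posterior P(urn A | data) = 0.29058, P(urn B | data) = 0.70942.
So P(purple next | data) = Σ P(purple next | H) P(H | data) = (4/5)(0.29058) + (1/2)(0.70942) = 0.58717.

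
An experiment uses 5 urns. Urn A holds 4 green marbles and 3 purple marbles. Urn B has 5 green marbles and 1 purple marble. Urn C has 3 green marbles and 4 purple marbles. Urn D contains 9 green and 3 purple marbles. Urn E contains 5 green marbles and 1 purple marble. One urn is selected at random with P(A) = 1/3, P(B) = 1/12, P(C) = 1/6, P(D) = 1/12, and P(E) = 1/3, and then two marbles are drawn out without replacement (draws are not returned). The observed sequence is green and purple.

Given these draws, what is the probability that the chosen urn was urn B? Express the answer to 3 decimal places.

0.061

For each hypothesis, P(data | H) works out to: P(data | urn A) = (4/7)(3/6) = 0.28571; P(data | urn B) = (5/6)(1/5) = 0.16667; P(data | urn C) = (3/7)(4/6) = 0.28571; P(data | urn D) = (9/12)(3/11) = 0.20455; P(data | urn E) = (5/6)(1/5) = 0.16667.
Weighting by the prior gives 1/3 · 0.28571 = 0.095238, 1/12 · 0.16667 = 0.013889, 1/6 · 0.28571 = 0.047619, 1/12 · 0.20455 = 0.017045, 1/3 · 0.16667 = 0.055556; summing to 0.22935.
By Bayes' rule, P(urn B | data) = (0.013889) / (0.22935) = 0.060558.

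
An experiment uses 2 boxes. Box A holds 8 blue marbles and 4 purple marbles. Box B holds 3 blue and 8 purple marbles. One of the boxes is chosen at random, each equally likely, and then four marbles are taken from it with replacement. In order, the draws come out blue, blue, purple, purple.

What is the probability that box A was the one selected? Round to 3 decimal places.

0.557

For each hypothesis, P(data | H) works out to: P(data | box A) = (8/12)(8/12)(4/12)(4/12) = 0.049383; P(data | box B) = (3/11)(3/11)(8/11)(8/11) = 0.039342.
Multiplying each by its prior: 1/2 · 0.049383 = 0.024691, 1/2 · 0.039342 = 0.019671; these sum to 0.044362.
So P(box A | data) = (0.024691) / (0.044362) = 0.55659.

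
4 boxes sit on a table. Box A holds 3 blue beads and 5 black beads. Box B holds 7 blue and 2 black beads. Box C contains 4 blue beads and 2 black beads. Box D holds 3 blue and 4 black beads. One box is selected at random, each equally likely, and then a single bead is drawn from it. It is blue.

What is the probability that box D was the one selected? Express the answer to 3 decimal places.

0.191

The likelihood of this draw under each hypothesis: P(data | box A) = (3/8) = 0.375; P(data | box B) = (7/9) = 0.77778; P(data | box C) = (4/6) = 0.66667; P(data | box D) = (3/7) = 0.42857.
The prior-weighted likelihoods are 1/4 · 0.375 = 0.09375, 1/4 · 0.77778 = 0.19444, 1/4 · 0.66667 = 0.16667, 1/4 · 0.42857 = 0.10714; these sum to 0.562.
Therefore the posterior P(box D | data) = (0.10714) / (0.562) = 0.19064.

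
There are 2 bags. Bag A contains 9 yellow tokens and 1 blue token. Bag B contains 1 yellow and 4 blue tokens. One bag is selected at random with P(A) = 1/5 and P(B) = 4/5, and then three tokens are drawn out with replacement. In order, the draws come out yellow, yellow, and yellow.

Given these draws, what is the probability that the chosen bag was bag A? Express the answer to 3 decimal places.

The likelihood of the observed sequence under each hypothesis: P(data | bag A) = (9/10)(9/10)(9/10) = 0.729; P(data | bag B) = (1/5)(1/5)(1/5) = 0.008.
Weighting by the prior gives 1/5 · 0.729 = 0.1458, 4/5 · 0.008 = 0.0064; these sum to 0.1522.
So P(bag A | data) = (0.1458) / (0.1522) = 0.95795.

0.958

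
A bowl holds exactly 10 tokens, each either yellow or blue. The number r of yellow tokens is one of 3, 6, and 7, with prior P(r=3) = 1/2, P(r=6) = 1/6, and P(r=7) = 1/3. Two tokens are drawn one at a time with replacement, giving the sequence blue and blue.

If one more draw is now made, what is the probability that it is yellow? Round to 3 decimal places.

For each hypothesis, P(data | H) works out to: P(data | r = 3) = (7/10)(7/10) = 49/100; P(data | r = 6) = (4/10)(4/10) = 4/25; P(data | r = 7) = (3/10)(3/10) = 9/100.
Weighting by the prior gives 1/2 · 49/100 = 49/200, 1/6 · 4/25 = 2/75, 1/3 · 9/100 = 3/100; with total 181/600.
The posterior is then P(r = 3 | data) = 0.81215, P(r = 6 | data) = 0.088398, P(r = 7 | data) = 0.099448.
The predictive probability is P(yellow next | data) = (3/10)(0.81215) + (3/5)(0.088398) + (7/10)(0.099448) = 0.3663.

0.366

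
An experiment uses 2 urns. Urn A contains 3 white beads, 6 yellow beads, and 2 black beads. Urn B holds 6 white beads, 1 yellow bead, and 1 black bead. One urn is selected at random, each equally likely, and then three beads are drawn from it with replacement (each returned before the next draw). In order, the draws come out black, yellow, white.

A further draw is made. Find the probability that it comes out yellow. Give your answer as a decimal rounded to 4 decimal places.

0.4184

The likelihood of the observed sequence under each hypothesis: P(data | urn A) = (2/11)(6/11)(3/11) = 0.027047; P(data | urn B) = (1/8)(1/8)(6/8) = 0.011719.
The prior-weighted likelihoods are 1/2 · 0.027047 = 0.013524, 1/2 · 0.011719 = 0.0058594; with total 0.019383.
The posterior is then P(urn A | data) = 0.69771, P(urn B | data) = 0.30229.
So P(yellow next | data) = Σ P(yellow next | H) P(H | data) = (6/11)(0.69771) + (1/8)(0.30229) = 0.41835.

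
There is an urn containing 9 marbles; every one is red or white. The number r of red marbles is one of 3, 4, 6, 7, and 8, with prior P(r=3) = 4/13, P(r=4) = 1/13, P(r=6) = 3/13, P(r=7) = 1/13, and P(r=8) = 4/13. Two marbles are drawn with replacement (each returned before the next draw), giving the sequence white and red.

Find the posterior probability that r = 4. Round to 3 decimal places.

Under each hypothesis, the probability of the observed sequence is: P(data | r = 3) = (6/9)(3/9) = 0.22222; P(data | r = 4) = (5/9)(4/9) = 0.24691; P(data | r = 6) = (3/9)(6/9) = 0.22222; P(data | r = 7) = (2/9)(7/9) = 0.17284; P(data | r = 8) = (1/9)(8/9) = 0.098765.
Weighting by the prior gives 4/13 · 0.22222 = 0.068376, 1/13 · 0.24691 = 0.018993, 3/13 · 0.22222 = 0.051282, 1/13 · 0.17284 = 0.013295, 4/13 · 0.098765 = 0.030389; with total 0.18234.
So P(r = 4 | data) = (0.018993) / (0.18234) = 0.10417.

0.104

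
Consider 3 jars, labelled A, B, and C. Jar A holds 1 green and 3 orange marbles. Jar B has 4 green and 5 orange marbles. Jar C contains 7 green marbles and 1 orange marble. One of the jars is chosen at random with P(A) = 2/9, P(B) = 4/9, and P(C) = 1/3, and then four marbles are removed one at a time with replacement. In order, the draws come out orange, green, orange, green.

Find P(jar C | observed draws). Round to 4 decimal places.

0.1025

For each hypothesis, P(data | H) works out to: P(data | jar A) = (3/4)(1/4)(3/4)(1/4) = 0.035156; P(data | jar B) = (5/9)(4/9)(5/9)(4/9) = 0.060966; P(data | jar C) = (1/8)(7/8)(1/8)(7/8) = 0.011963.
The prior-weighted likelihoods are 2/9 · 0.035156 = 0.0078125, 4/9 · 0.060966 = 0.027096, 1/3 · 0.011963 = 0.0039876; these sum to 0.038896.
By Bayes' rule, P(jar C | data) = (0.0039876) / (0.038896) = 0.10252.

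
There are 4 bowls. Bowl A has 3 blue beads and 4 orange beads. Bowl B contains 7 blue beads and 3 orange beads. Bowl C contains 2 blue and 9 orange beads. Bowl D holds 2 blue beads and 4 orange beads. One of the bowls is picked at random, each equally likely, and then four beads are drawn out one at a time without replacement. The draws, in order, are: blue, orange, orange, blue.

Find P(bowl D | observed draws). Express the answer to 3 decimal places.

0.302

The likelihood of the observed sequence under each hypothesis: P(data | bowl A) = (3/7)(4/6)(3/5)(2/4) = 0.085714; P(data | bowl B) = (7/10)(3/9)(2/8)(6/7) = 0.05; P(data | bowl C) = (2/11)(9/10)(8/9)(1/8) = 0.018182; P(data | bowl D) = (2/6)(4/5)(3/4)(1/3) = 0.066667.
Multiplying each by its prior: 1/4 · 0.085714 = 0.021429, 1/4 · 0.05 = 0.0125, 1/4 · 0.018182 = 0.0045455, 1/4 · 0.066667 = 0.016667; summing to 0.055141.
So P(bowl D | data) = (0.016667) / (0.055141) = 0.30226.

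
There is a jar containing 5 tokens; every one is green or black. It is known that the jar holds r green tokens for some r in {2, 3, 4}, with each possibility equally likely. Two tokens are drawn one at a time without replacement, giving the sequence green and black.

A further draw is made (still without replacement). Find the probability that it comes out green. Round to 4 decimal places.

Under each hypothesis, the probability of the observed sequence is: P(data | r = 2) = (2/5)(3/4) = 3/10; P(data | r = 3) = (3/5)(2/4) = 3/10; P(data | r = 4) = (4/5)(1/4) = 1/5.
Weighting by the prior gives 1/3 · 3/10 = 1/10, 1/3 · 3/10 = 1/10, 1/3 · 1/5 = 1/15; summing to 4/15.
The posterior is then P(r = 2 | data) = 3/8, P(r = 3 | data) = 3/8, P(r = 4 | data) = 1/4.
Averaging over the posterior, P(green next | data) = (1/3)(3/8) + (2/3)(3/8) + (1)(1/4) = 5/8.

0.6250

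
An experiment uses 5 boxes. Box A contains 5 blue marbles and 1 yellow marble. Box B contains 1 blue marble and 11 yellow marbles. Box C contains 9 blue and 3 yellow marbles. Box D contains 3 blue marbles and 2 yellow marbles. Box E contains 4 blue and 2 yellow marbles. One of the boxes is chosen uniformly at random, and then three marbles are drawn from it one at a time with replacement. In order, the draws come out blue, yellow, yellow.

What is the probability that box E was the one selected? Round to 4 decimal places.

0.2389

For each hypothesis, P(data | H) works out to: P(data | box A) = (5/6)(1/6)(1/6) = 0.023148; P(data | box B) = (1/12)(11/12)(11/12) = 0.070023; P(data | box C) = (9/12)(3/12)(3/12) = 0.046875; P(data | box D) = (3/5)(2/5)(2/5) = 0.096; P(data | box E) = (4/6)(2/6)(2/6) = 0.074074.
The prior-weighted likelihoods are 1/5 · 0.023148 = 0.0046296, 1/5 · 0.070023 = 0.014005, 1/5 · 0.046875 = 0.009375, 1/5 · 0.096 = 0.0192, 1/5 · 0.074074 = 0.014815; with total 0.062024.
By Bayes' rule, P(box E | data) = (0.014815) / (0.062024) = 0.23886.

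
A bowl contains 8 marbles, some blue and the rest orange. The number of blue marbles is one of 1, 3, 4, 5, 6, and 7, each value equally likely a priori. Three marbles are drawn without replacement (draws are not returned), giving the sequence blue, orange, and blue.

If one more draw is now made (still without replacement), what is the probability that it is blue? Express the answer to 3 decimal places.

0.630

The likelihood of the observed sequence under each hypothesis: P(data | r = 1) = (1/8)(7/7)(0/6) = 0; P(data | r = 3) = (3/8)(5/7)(2/6) = 5/56; P(data | r = 4) = (4/8)(4/7)(3/6) = 1/7; P(data | r = 5) = (5/8)(3/7)(4/6) = 5/28; P(data | r = 6) = (6/8)(2/7)(5/6) = 5/28; P(data | r = 7) = (7/8)(1/7)(6/6) = 1/8.
The prior-weighted likelihoods are 1/6 · 0 = 0, 1/6 · 5/56 = 5/336, 1/6 · 1/7 = 1/42, 1/6 · 5/28 = 5/168, 1/6 · 5/28 = 5/168, 1/6 · 1/8 = 1/48; summing to 5/42.
The posterior is then P(r = 1 | data) = 0, P(r = 3 | data) = 1/8, P(r = 4 | data) = 1/5, P(r = 5 | data) = 1/4, P(r = 6 | data) = 1/4, P(r = 7 | data) = 7/40.
The predictive probability is P(blue next | data) = (1/5)(1/8) + (2/5)(1/5) + (3/5)(1/4) + (4/5)(1/4) + (1)(7/40) = 63/100.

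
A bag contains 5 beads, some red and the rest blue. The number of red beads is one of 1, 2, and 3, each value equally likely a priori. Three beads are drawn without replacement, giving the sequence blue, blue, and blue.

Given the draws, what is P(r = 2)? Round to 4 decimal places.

For each hypothesis, P(data | H) works out to: P(data | r = 1) = (4/5)(3/4)(2/3) = 2/5; P(data | r = 2) = (3/5)(2/4)(1/3) = 1/10; P(data | r = 3) = (2/5)(1/4)(0/3) = 0.
Multiplying each by its prior: 1/3 · 2/5 = 2/15, 1/3 · 1/10 = 1/30, 1/3 · 0 = 0; these sum to 1/6.
So P(r = 2 | data) = (1/30) / (1/6) = 1/5.

0.2000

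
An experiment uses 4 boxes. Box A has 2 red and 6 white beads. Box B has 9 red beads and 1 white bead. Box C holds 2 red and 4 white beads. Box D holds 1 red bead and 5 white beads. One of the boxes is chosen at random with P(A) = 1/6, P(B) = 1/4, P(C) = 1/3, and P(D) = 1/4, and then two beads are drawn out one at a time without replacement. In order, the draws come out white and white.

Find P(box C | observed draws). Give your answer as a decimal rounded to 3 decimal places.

Under each hypothesis, the probability of the observed sequence is: P(data | box A) = (6/8)(5/7) = 15/28; P(data | box B) = (1/10)(0/9) = 0; P(data | box C) = (4/6)(3/5) = 2/5; P(data | box D) = (5/6)(4/5) = 2/3.
Weighting by the prior gives 1/6 · 15/28 = 5/56, 1/4 · 0 = 0, 1/3 · 2/5 = 2/15, 1/4 · 2/3 = 1/6; summing to 109/280.
Therefore the posterior P(box C | data) = (2/15) / (109/280) = 112/327.

0.343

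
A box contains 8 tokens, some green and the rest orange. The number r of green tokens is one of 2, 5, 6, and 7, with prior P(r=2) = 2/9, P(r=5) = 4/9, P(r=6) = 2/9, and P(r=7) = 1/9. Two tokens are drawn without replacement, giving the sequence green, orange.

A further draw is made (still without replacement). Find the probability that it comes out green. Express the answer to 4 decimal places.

0.6174

For each hypothesis, P(data | H) works out to: P(data | r = 2) = (2/8)(6/7) = 3/14; P(data | r = 5) = (5/8)(3/7) = 15/56; P(data | r = 6) = (6/8)(2/7) = 3/14; P(data | r = 7) = (7/8)(1/7) = 1/8.
Weighting by the prior gives 2/9 · 3/14 = 1/21, 4/9 · 15/56 = 5/42, 2/9 · 3/14 = 1/21, 1/9 · 1/8 = 1/72; with total 115/504.
Dividing through by the total gives posterior P(r = 2 | data) = 24/115, P(r = 5 | data) = 12/23, P(r = 6 | data) = 24/115, P(r = 7 | data) = 7/115.
So P(green next | data) = Σ P(green next | H) P(H | data) = (1/6)(24/115) + (2/3)(12/23) + (5/6)(24/115) + (1)(7/115) = 71/115.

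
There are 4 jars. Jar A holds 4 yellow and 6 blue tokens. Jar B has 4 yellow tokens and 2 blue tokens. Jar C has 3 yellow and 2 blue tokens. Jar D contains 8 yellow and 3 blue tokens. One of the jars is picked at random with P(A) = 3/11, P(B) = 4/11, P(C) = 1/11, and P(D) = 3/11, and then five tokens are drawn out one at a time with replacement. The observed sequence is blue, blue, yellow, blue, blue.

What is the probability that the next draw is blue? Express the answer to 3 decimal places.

Under each hypothesis, the probability of the observed sequence is: P(data | jar A) = (6/10)(6/10)(4/10)(6/10)(6/10) = 0.05184; P(data | jar B) = (2/6)(2/6)(4/6)(2/6)(2/6) = 0.0082305; P(data | jar C) = (2/5)(2/5)(3/5)(2/5)(2/5) = 0.01536; P(data | jar D) = (3/11)(3/11)(8/11)(3/11)(3/11) = 0.0040236.
The prior-weighted likelihoods are 3/11 · 0.05184 = 0.014138, 4/11 · 0.0082305 = 0.0029929, 1/11 · 0.01536 = 0.0013964, 3/11 · 0.0040236 = 0.0010973; with total 0.019625.
The posterior is then P(jar A | data) = 0.72043, P(jar B | data) = 0.15251, P(jar C | data) = 0.071153, P(jar D | data) = 0.055916.
Averaging over the posterior, P(blue next | data) = (3/5)(0.72043) + (1/3)(0.15251) + (2/5)(0.071153) + (3/11)(0.055916) = 0.5268.

0.527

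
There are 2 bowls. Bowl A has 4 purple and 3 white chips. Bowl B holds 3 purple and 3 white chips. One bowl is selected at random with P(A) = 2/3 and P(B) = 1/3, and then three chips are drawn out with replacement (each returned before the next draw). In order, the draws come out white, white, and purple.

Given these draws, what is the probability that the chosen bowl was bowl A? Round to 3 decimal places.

0.627

The likelihood of the observed sequence under each hypothesis: P(data | bowl A) = (3/7)(3/7)(4/7) = 0.10496; P(data | bowl B) = (3/6)(3/6)(3/6) = 0.125.
The prior-weighted likelihoods are 2/3 · 0.10496 = 0.069971, 1/3 · 0.125 = 0.041667; with total 0.11164.
So P(bowl A | data) = (0.069971) / (0.11164) = 0.62677.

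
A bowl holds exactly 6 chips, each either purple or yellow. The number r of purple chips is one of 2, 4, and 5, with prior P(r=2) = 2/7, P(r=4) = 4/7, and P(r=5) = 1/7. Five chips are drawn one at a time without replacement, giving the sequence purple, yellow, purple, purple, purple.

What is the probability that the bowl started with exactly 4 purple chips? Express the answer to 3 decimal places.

0.615

The likelihood of the observed sequence under each hypothesis: P(data | r = 2) = (2/6)(4/5)(1/4)(0/3) = 0; P(data | r = 4) = (4/6)(2/5)(3/4)(2/3)(1/2) = 1/15; P(data | r = 5) = (5/6)(1/5)(4/4)(3/3)(2/2) = 1/6.
The prior-weighted likelihoods are 2/7 · 0 = 0, 4/7 · 1/15 = 4/105, 1/7 · 1/6 = 1/42; summing to 13/210.
Therefore the posterior P(r = 4 | data) = (4/105) / (13/210) = 8/13.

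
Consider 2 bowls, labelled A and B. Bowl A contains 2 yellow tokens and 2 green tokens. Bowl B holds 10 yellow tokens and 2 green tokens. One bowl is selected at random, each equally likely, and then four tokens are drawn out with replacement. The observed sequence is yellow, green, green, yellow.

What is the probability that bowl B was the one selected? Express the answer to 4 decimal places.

Under each hypothesis, the probability of the observed sequence is: P(data | bowl A) = (2/4)(2/4)(2/4)(2/4) = 0.0625; P(data | bowl B) = (10/12)(2/12)(2/12)(10/12) = 0.01929.
The prior-weighted likelihoods are 1/2 · 0.0625 = 0.03125, 1/2 · 0.01929 = 0.0096451; with total 0.040895.
By Bayes' rule, P(bowl B | data) = (0.0096451) / (0.040895) = 0.23585.

0.2358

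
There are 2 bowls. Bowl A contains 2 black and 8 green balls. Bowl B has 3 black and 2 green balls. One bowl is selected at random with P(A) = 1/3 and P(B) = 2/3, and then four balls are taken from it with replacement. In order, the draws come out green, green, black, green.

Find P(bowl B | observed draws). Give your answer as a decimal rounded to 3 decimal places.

0.429

Compute the likelihood of the observed sequence for each case: P(data | bowl A) = (8/10)(8/10)(2/10)(8/10) = 0.1024; P(data | bowl B) = (2/5)(2/5)(3/5)(2/5) = 0.0384.
The prior-weighted likelihoods are 1/3 · 0.1024 = 0.034133, 2/3 · 0.0384 = 0.0256; these sum to 0.059733.
So P(bowl B | data) = (0.0256) / (0.059733) = 0.42857.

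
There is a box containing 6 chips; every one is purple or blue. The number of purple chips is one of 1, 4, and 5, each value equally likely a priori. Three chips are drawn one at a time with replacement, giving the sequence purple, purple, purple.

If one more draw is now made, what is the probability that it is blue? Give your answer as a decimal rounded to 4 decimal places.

Compute the likelihood of the observed sequence for each case: P(data | r = 1) = (1/6)(1/6)(1/6) = 1/216; P(data | r = 4) = (4/6)(4/6)(4/6) = 8/27; P(data | r = 5) = (5/6)(5/6)(5/6) = 125/216.
Multiplying each by its prior: 1/3 · 1/216 = 1/648, 1/3 · 8/27 = 8/81, 1/3 · 125/216 = 125/648; summing to 95/324.
Normalising, the posterior is P(r = 1 | data) = 1/190, P(r = 4 | data) = 32/95, P(r = 5 | data) = 25/38.
Averaging over the posterior, P(blue next | data) = (5/6)(1/190) + (1/3)(32/95) + (1/6)(25/38) = 43/190.

0.2263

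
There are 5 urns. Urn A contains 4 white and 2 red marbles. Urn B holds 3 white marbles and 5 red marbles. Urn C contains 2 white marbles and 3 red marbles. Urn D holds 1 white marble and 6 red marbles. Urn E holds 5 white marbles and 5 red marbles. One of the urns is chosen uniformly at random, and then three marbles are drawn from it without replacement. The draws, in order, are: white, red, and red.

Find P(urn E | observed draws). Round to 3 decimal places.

0.191

Compute the likelihood of the observed sequence for each case: P(data | urn A) = (4/6)(2/5)(1/4) = 0.066667; P(data | urn B) = (3/8)(5/7)(4/6) = 0.17857; P(data | urn C) = (2/5)(3/4)(2/3) = 0.2; P(data | urn D) = (1/7)(6/6)(5/5) = 0.14286; P(data | urn E) = (5/10)(5/9)(4/8) = 0.13889.
Weighting by the prior gives 1/5 · 0.066667 = 0.013333, 1/5 · 0.17857 = 0.035714, 1/5 · 0.2 = 0.04, 1/5 · 0.14286 = 0.028571, 1/5 · 0.13889 = 0.027778; summing to 0.1454.
So P(urn E | data) = (0.027778) / (0.1454) = 0.19105.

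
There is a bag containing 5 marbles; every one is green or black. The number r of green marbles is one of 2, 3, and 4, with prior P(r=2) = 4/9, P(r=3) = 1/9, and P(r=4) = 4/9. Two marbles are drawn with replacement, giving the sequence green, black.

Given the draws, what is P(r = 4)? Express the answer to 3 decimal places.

0.348

The likelihood of the observed sequence under each hypothesis: P(data | r = 2) = (2/5)(3/5) = 6/25; P(data | r = 3) = (3/5)(2/5) = 6/25; P(data | r = 4) = (4/5)(1/5) = 4/25.
The prior-weighted likelihoods are 4/9 · 6/25 = 8/75, 1/9 · 6/25 = 2/75, 4/9 · 4/25 = 16/225; summing to 46/225.
By Bayes' rule, P(r = 4 | data) = (16/225) / (46/225) = 8/23.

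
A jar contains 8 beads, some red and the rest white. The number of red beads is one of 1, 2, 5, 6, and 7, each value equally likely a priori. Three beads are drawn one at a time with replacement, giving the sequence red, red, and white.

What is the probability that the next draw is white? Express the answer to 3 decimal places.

0.336

For each hypothesis, P(data | H) works out to: P(data | r = 1) = (1/8)(1/8)(7/8) = 0.013672; P(data | r = 2) = (2/8)(2/8)(6/8) = 0.046875; P(data | r = 5) = (5/8)(5/8)(3/8) = 0.14648; P(data | r = 6) = (6/8)(6/8)(2/8) = 0.14062; P(data | r = 7) = (7/8)(7/8)(1/8) = 0.095703.
Multiplying each by its prior: 1/5 · 0.013672 = 0.0027344, 1/5 · 0.046875 = 0.009375, 1/5 · 0.14648 = 0.029297, 1/5 · 0.14062 = 0.028125, 1/5 · 0.095703 = 0.019141; these sum to 0.088672.
The posterior is then P(r = 1 | data) = 0.030837, P(r = 2 | data) = 0.10573, P(r = 5 | data) = 0.3304, P(r = 6 | data) = 0.31718, P(r = 7 | data) = 0.21586.
Averaging over the posterior, P(white next | data) = (7/8)(0.030837) + (3/4)(0.10573) + (3/8)(0.3304) + (1/4)(0.31718) + (1/8)(0.21586) = 0.33645.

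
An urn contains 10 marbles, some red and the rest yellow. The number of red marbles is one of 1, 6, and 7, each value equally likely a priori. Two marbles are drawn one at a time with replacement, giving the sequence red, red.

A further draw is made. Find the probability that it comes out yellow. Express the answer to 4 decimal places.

Under each hypothesis, the probability of the observed sequence is: P(data | r = 1) = (1/10)(1/10) = 1/100; P(data | r = 6) = (6/10)(6/10) = 9/25; P(data | r = 7) = (7/10)(7/10) = 49/100.
Weighting by the prior gives 1/3 · 1/100 = 1/300, 1/3 · 9/25 = 3/25, 1/3 · 49/100 = 49/300; with total 43/150.
The posterior is then P(r = 1 | data) = 1/86, P(r = 6 | data) = 18/43, P(r = 7 | data) = 49/86.
So P(yellow next | data) = Σ P(yellow next | H) P(H | data) = (9/10)(1/86) + (2/5)(18/43) + (3/10)(49/86) = 15/43.

0.3488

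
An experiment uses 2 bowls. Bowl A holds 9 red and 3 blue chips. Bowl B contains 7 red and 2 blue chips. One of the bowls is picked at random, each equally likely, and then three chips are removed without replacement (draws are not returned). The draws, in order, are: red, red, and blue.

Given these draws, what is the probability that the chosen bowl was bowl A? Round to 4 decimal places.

0.4954

The likelihood of the observed sequence under each hypothesis: P(data | bowl A) = (9/12)(8/11)(3/10) = 9/55; P(data | bowl B) = (7/9)(6/8)(2/7) = 1/6.
Weighting by the prior gives 1/2 · 9/55 = 9/110, 1/2 · 1/6 = 1/12; with total 109/660.
Hence P(bowl A | data) = (9/110) / (109/660) = 54/109.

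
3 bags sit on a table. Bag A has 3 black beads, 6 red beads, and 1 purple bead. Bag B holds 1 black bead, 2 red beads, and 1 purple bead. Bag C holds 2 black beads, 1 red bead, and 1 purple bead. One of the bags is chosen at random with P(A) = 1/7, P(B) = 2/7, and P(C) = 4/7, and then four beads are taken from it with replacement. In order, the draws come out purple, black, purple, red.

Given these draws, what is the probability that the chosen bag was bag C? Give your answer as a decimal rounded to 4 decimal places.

0.6420

Compute the likelihood of the observed sequence for each case: P(data | bag A) = (1/10)(3/10)(1/10)(6/10) = 0.0018; P(data | bag B) = (1/4)(1/4)(1/4)(2/4) = 0.0078125; P(data | bag C) = (1/4)(2/4)(1/4)(1/4) = 0.0078125.
The prior-weighted likelihoods are 1/7 · 0.0018 = 0.00025714, 2/7 · 0.0078125 = 0.0022321, 4/7 · 0.0078125 = 0.0044643; these sum to 0.0069536.
Hence P(bag C | data) = (0.0044643) / (0.0069536) = 0.64201.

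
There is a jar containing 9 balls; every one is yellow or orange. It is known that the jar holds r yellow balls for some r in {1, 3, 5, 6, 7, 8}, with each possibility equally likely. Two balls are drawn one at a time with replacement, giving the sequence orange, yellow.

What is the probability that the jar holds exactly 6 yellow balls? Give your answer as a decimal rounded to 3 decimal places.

Under each hypothesis, the probability of the observed sequence is: P(data | r = 1) = (8/9)(1/9) = 8/81; P(data | r = 3) = (6/9)(3/9) = 2/9; P(data | r = 5) = (4/9)(5/9) = 20/81; P(data | r = 6) = (3/9)(6/9) = 2/9; P(data | r = 7) = (2/9)(7/9) = 14/81; P(data | r = 8) = (1/9)(8/9) = 8/81.
Multiplying each by its prior: 1/6 · 8/81 = 4/243, 1/6 · 2/9 = 1/27, 1/6 · 20/81 = 10/243, 1/6 · 2/9 = 1/27, 1/6 · 14/81 = 7/243, 1/6 · 8/81 = 4/243; with total 43/243.
By Bayes' rule, P(r = 6 | data) = (1/27) / (43/243) = 9/43.

0.209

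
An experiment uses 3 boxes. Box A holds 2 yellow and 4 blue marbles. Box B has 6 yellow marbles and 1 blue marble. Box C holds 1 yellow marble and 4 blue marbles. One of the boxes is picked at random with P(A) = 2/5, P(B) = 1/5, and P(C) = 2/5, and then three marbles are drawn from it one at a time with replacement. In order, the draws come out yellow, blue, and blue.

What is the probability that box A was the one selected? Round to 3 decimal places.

Compute the likelihood of the observed sequence for each case: P(data | box A) = (2/6)(4/6)(4/6) = 0.14815; P(data | box B) = (6/7)(1/7)(1/7) = 0.017493; P(data | box C) = (1/5)(4/5)(4/5) = 0.128.
Multiplying each by its prior: 2/5 · 0.14815 = 0.059259, 1/5 · 0.017493 = 0.0034985, 2/5 · 0.128 = 0.0512; with total 0.11396.
Hence P(box A | data) = (0.059259) / (0.11396) = 0.52001.

0.520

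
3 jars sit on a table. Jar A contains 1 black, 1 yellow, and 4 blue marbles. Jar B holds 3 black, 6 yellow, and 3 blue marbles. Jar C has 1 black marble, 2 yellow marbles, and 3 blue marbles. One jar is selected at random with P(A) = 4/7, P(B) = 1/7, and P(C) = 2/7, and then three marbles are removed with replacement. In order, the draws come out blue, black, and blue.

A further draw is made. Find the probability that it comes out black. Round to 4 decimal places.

0.1700

Compute the likelihood of the observed sequence for each case: P(data | jar A) = (4/6)(1/6)(4/6) = 0.074074; P(data | jar B) = (3/12)(3/12)(3/12) = 0.015625; P(data | jar C) = (3/6)(1/6)(3/6) = 0.041667.
Multiplying each by its prior: 4/7 · 0.074074 = 0.042328, 1/7 · 0.015625 = 0.0022321, 2/7 · 0.041667 = 0.011905; summing to 0.056465.
Dividing through by the total gives posterior P(jar A | data) = 0.74963, P(jar B | data) = 0.039531, P(jar C | data) = 0.21083.
So P(black next | data) = Σ P(black next | H) P(H | data) = (1/6)(0.74963) + (1/4)(0.039531) + (1/6)(0.21083) = 0.16996.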